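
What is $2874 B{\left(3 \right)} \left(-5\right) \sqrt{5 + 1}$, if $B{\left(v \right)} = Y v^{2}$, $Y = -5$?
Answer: $646650 \sqrt{6} \approx 1.584 \cdot 10^{6}$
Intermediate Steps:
$B{\left(v \right)} = - 5 v^{2}$
$2874 B{\left(3 \right)} \left(-5\right) \sqrt{5 + 1} = 2874 - 5 \cdot 3^{2} \left(-5\right) \sqrt{5 + 1} = 2874 \left(-5\right) 9 \left(-5\right) \sqrt{6} = 2874 \left(-45\right) \left(-5\right) \sqrt{6} = 2874 \cdot 225 \sqrt{6} = 646650 \sqrt{6}$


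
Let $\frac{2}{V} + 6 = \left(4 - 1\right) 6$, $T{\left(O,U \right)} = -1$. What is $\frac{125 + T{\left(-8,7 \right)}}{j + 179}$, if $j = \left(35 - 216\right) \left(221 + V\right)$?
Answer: $- \frac{744}{239113} \approx -0.0031115$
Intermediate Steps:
$V = \frac{1}{6}$ ($V = \frac{2}{-6 + \left(4 - 1\right) 6} = \frac{2}{-6 + 3 \cdot 6} = \frac{2}{-6 + 18} = \frac{2}{12} = 2 \cdot \frac{1}{12} = \frac{1}{6} \approx 0.16667$)
$j = - \frac{240187}{6}$ ($j = \left(35 - 216\right) \left(221 + \frac{1}{6}\right) = \left(-181\right) \frac{1327}{6} = - \frac{240187}{6} \approx -40031.0$)
$\frac{125 + T{\left(-8,7 \right)}}{j + 179} = \frac{125 - 1}{- \frac{240187}{6} + 179} = \frac{124}{- \frac{239113}{6}} = 124 \left(- \frac{6}{239113}\right) = - \frac{744}{239113}$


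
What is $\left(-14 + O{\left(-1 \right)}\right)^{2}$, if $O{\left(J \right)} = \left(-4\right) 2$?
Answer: $484$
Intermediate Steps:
$O{\left(J \right)} = -8$
$\left(-14 + O{\left(-1 \right)}\right)^{2} = \left(-14 - 8\right)^{2} = \left(-22\right)^{2} = 484$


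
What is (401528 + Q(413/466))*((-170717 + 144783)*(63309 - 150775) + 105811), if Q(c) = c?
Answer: 424455085334174355/466 ≈ 9.1085e+14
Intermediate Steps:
(401528 + Q(413/466))*((-170717 + 144783)*(63309 - 150775) + 105811) = (401528 + 413/466)*((-170717 + 144783)*(63309 - 150775) + 105811) = (401528 + 413*(1/466))*(-25934*(-87466) + 105811) = (401528 + 413/466)*(2268343244 + 105811) = (187112461/466)*2268449055 = 424455085334174355/466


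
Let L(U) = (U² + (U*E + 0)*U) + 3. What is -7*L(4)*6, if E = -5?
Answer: 2562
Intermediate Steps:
L(U) = 3 - 4*U² (L(U) = (U² + (U*(-5) + 0)*U) + 3 = (U² + (-5*U + 0)*U) + 3 = (U² + (-5*U)*U) + 3 = (U² - 5*U²) + 3 = -4*U² + 3 = 3 - 4*U²)
-7*L(4)*6 = -7*(3 - 4*4²)*6 = -7*(3 - 4*16)*6 = -7*(3 - 64)*6 = -7*(-61)*6 = 427*6 = 2562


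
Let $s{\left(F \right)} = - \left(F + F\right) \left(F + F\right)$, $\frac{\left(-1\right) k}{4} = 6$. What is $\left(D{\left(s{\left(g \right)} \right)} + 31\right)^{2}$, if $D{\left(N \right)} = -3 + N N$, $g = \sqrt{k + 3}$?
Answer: $50183056$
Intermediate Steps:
$k = -24$ ($k = \left(-4\right) 6 = -24$)
$g = i \sqrt{21}$ ($g = \sqrt{-24 + 3} = \sqrt{-21} = i \sqrt{21} \approx 4.5826 i$)
$s{\left(F \right)} = - 4 F^{2}$ ($s{\left(F \right)} = - 2 F 2 F = - 4 F^{2}$)
$D{\left(N \right)} = -3 + N^{2}$
$\left(D{\left(s{\left(g \right)} \right)} + 31\right)^{2} = \left(\left(-3 + \left(- 4 \left(i \sqrt{21}\right)^{2}\right)^{2}\right) + 31\right)^{2} = \left(\left(-3 + \left(\left(-4\right) \left(-21\right)\right)^{2}\right) + 31\right)^{2} = \left(\left(-3 + 84^{2}\right) + 31\right)^{2} = \left(\left(-3 + 7056\right) + 31\right)^{2} = \left(7053 + 31\right)^{2} = 7084^{2} = 50183056$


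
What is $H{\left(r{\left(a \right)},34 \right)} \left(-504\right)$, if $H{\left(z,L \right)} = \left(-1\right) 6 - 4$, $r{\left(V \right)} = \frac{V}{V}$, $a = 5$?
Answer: $5040$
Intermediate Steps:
$r{\left(V \right)} = 1$
$H{\left(z,L \right)} = -10$ ($H{\left(z,L \right)} = -6 - 4 = -10$)
$H{\left(r{\left(a \right)},34 \right)} \left(-504\right) = \left(-10\right) \left(-504\right) = 5040$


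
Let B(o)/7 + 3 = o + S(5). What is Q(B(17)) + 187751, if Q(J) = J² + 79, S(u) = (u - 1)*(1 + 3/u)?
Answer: 5205546/25 ≈ 2.0822e+5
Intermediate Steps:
S(u) = (1 + 3/u)*(-1 + u) (S(u) = (-1 + u)*(1 + 3/u) = (1 + 3/u)*(-1 + u))
B(o) = 119/5 + 7*o (B(o) = -21 + 7*(o + (2 + 5 - 3/5)) = -21 + 7*(o + (2 + 5 - 3*⅕)) = -21 + 7*(o + (2 + 5 - ⅗)) = -21 + 7*(o + 32/5) = -21 + 7*(32/5 + o) = -21 + (224/5 + 7*o) = 119/5 + 7*o)
Q(J) = 79 + J²
Q(B(17)) + 187751 = (79 + (119/5 + 7*17)²) + 187751 = (79 + (119/5 + 119)²) + 187751 = (79 + (714/5)²) + 187751 = (79 + 509796/25) + 187751 = 511771/25 + 187751 = 5205546/25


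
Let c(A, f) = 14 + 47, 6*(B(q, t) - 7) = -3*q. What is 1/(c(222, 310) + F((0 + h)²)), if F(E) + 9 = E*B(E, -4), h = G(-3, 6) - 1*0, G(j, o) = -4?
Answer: 1/36 ≈ 0.027778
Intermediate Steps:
B(q, t) = 7 - q/2 (B(q, t) = 7 + (-3*q)/6 = 7 - q/2)
h = -4 (h = -4 - 1*0 = -4 + 0 = -4)
c(A, f) = 61
F(E) = -9 + E*(7 - E/2)
1/(c(222, 310) + F((0 + h)²)) = 1/(61 + (-9 - (0 - 4)²*(-14 + (0 - 4)²)/2)) = 1/(61 + (-9 - ½*(-4)²*(-14 + (-4)²))) = 1/(61 + (-9 - ½*16*(-14 + 16))) = 1/(61 + (-9 - ½*16*2)) = 1/(61 + (-9 - 16)) = 1/(61 - 25) = 1/36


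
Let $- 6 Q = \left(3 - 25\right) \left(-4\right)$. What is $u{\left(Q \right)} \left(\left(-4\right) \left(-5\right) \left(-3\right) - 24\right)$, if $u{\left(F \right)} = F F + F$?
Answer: $- \frac{50512}{3} \approx -16837.0$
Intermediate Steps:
$Q = - \frac{44}{3}$ ($Q = - \frac{\left(3 - 25\right) \left(-4\right)}{6} = - \frac{\left(-22\right) \left(-4\right)}{6} = \left(- \frac{1}{6}\right) 88 = - \frac{44}{3} \approx -14.667$)
$u{\left(F \right)} = F + F^{2}$ ($u{\left(F \right)} = F^{2} + F = F + F^{2}$)
$u{\left(Q \right)} \left(\left(-4\right) \left(-5\right) \left(-3\right) - 24\right) = - \frac{44 \left(1 - \frac{44}{3}\right)}{3} \left(\left(-4\right) \left(-5\right) \left(-3\right) - 24\right) = \left(- \frac{44}{3}\right) \left(- \frac{41}{3}\right) \left(20 \left(-3\right) - 24\right) = \frac{1804 \left(-60 - 24\right)}{9} = \frac{1804}{9} \left(-84\right) = - \frac{50512}{3}$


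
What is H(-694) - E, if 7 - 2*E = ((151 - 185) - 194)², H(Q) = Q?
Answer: 50589/2 ≈ 25295.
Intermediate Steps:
E = -51977/2 (E = 7/2 - ((151 - 185) - 194)²/2 = 7/2 - (-34 - 194)²/2 = 7/2 - ½*(-228)² = 7/2 - ½*51984 = 7/2 - 25992 = -51977/2 ≈ -25989.)
H(-694) - E = -694 - 1*(-51977/2) = -694 + 51977/2 = 50589/2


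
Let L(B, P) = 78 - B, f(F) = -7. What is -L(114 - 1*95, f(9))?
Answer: -59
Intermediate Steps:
-L(114 - 1*95, f(9)) = -(78 - (114 - 1*95)) = -(78 - (114 - 95)) = -(78 - 1*19) = -(78 - 19) = -1*59 = -59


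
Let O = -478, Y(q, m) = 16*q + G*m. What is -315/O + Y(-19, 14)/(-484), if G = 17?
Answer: 2091/2629 ≈ 0.79536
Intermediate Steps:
Y(q, m) = 16*q + 17*m
-315/O + Y(-19, 14)/(-484) = -315/(-478) + (16*(-19) + 17*14)/(-484) = -315*(-1/478) + (-304 + 238)*(-1/484) = 315/478 - 66*(-1/484) = 315/478 + 3/22 = 2091/2629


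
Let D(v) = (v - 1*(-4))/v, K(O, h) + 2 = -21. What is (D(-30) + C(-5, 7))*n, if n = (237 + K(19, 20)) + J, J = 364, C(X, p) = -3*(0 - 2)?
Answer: 59534/15 ≈ 3968.9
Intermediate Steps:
K(O, h) = -23 (K(O, h) = -2 - 21 = -23)
C(X, p) = 6 (C(X, p) = -3*(-2) = 6)
D(v) = (4 + v)/v (D(v) = (v + 4)/v = (4 + v)/v)
n = 578 (n = (237 - 23) + 364 = 214 + 364 = 578)
(D(-30) + C(-5, 7))*n = ((4 - 30)/(-30) + 6)*578 = (-1/30*(-26) + 6)*578 = (13/15 + 6)*578 = (103/15)*578 = 59534/15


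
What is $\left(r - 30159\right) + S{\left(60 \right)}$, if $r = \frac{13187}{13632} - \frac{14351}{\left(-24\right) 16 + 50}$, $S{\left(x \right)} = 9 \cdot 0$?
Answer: $- \frac{68558271851}{2276544} \approx -30115.0$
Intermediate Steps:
$S{\left(x \right)} = 0$
$r = \frac{100018645}{2276544}$ ($r = 13187 \cdot \frac{1}{13632} - \frac{14351}{-384 + 50} = \frac{13187}{13632} - \frac{14351}{-334} = \frac{13187}{13632} - - \frac{14351}{334} = \frac{13187}{13632} + \frac{14351}{334} = \frac{100018645}{2276544} \approx 43.934$)
$\left(r - 30159\right) + S{\left(60 \right)} = \left(\frac{100018645}{2276544} - 30159\right) + 0 = - \frac{68558271851}{2276544} + 0 = - \frac{68558271851}{2276544}$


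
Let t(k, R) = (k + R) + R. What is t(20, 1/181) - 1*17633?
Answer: -3187951/181 ≈ -17613.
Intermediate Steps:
t(k, R) = k + 2*R (t(k, R) = (R + k) + R = k + 2*R)
t(20, 1/181) - 1*17633 = (20 + 2/181) - 1*17633 = (20 + 2*(1/181)) - 17633 = (20 + 2/181) - 17633 = 3622/181 - 17633 = -3187951/181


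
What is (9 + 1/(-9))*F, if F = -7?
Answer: -560/9 ≈ -62.222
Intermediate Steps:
(9 + 1/(-9))*F = (9 + 1/(-9))*(-7) = (9 - ⅑)*(-7) = (80/9)*(-7) = -560/9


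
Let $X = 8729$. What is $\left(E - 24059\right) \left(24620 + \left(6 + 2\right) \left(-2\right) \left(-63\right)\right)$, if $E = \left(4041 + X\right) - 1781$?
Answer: $-334957960$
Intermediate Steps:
$E = 10989$ ($E = \left(4041 + 8729\right) - 1781 = 12770 - 1781 = 10989$)
$\left(E - 24059\right) \left(24620 + \left(6 + 2\right) \left(-2\right) \left(-63\right)\right) = \left(10989 - 24059\right) \left(24620 + \left(6 + 2\right) \left(-2\right) \left(-63\right)\right) = - 13070 \left(24620 + 8 \left(-2\right) \left(-63\right)\right) = - 13070 \left(24620 - -1008\right) = - 13070 \left(24620 + 1008\right) = \left(-13070\right) 25628 = -334957960$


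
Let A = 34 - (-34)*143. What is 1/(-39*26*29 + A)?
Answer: -1/24510 ≈ -4.0800e-5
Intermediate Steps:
A = 4896 (A = 34 - 34*(-143) = 34 + 4862 = 4896)
1/(-39*26*29 + A) = 1/(-39*26*29 + 4896) = 1/(-1014*29 + 4896) = 1/(-29406 + 4896) = 1/(-24510) = -1/24510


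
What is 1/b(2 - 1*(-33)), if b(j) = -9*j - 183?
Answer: -1/498 ≈ -0.0020080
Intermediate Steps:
b(j) = -183 - 9*j
1/b(2 - 1*(-33)) = 1/(-183 - 9*(2 - 1*(-33))) = 1/(-183 - 9*(2 + 33)) = 1/(-183 - 9*35) = 1/(-183 - 315) = 1/(-498) = -1/498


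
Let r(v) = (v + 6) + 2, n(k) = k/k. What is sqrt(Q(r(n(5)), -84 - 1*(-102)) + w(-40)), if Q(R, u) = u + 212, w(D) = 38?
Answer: 2*sqrt(67) ≈ 16.371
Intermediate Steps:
n(k) = 1
r(v) = 8 + v (r(v) = (6 + v) + 2 = 8 + v)
Q(R, u) = 212 + u
sqrt(Q(r(n(5)), -84 - 1*(-102)) + w(-40)) = sqrt((212 + (-84 - 1*(-102))) + 38) = sqrt((212 + (-84 + 102)) + 38) = sqrt((212 + 18) + 38) = sqrt(230 + 38) = sqrt(268) = 2*sqrt(67)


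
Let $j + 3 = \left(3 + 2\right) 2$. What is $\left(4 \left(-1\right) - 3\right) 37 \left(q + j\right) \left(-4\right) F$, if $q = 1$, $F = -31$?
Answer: $-256928$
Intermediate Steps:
$j = 7$ ($j = -3 + \left(3 + 2\right) 2 = -3 + 5 \cdot 2 = -3 + 10 = 7$)
$\left(4 \left(-1\right) - 3\right) 37 \left(q + j\right) \left(-4\right) F = \left(4 \left(-1\right) - 3\right) 37 \left(1 + 7\right) \left(-4\right) \left(-31\right) = \left(-4 - 3\right) 37 \cdot 8 \left(-4\right) \left(-31\right) = - 7 \cdot 37 \left(-32\right) \left(-31\right) = - 7 \left(\left(-1184\right) \left(-31\right)\right) = \left(-7\right) 36704 = -256928$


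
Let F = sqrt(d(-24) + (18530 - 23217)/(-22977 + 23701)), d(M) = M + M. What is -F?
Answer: -I*sqrt(7138459)/362 ≈ -7.3806*I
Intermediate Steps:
d(M) = 2*M
F = I*sqrt(7138459)/362 (F = sqrt(2*(-24) + (18530 - 23217)/(-22977 + 23701)) = sqrt(-48 - 4687/724) = sqrt(-39439/724) = I*sqrt(7138459)/362 ≈ 7.3806*I)
-F = -I*sqrt(7138459)/362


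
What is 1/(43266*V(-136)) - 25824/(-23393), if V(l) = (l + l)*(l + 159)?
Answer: 6989836183711/6331832341728 ≈ 1.1039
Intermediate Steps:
V(l) = 2*l*(159 + l) (V(l) = (2*l)*(159 + l) = 2*l*(159 + l))
1/(43266*V(-136)) - 25824/(-23393) = 1/(43266*((2*(-136)*(159 - 136)))) - 25824/(-23393) = 1/(43266*((2*(-136)*23))) - 25824*(-1/23393) = (1/43266)/(-6256) + 25824/23393 = (1/43266)*(-1/6256) + 25824/23393 = -1/270672096 + 25824/23393 = 6989836183711/6331832341728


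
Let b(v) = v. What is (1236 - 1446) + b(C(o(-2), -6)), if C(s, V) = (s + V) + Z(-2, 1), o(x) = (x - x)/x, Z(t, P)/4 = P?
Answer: -212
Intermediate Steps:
Z(t, P) = 4*P
o(x) = 0 (o(x) = 0/x = 0)
C(s, V) = 4 + V + s (C(s, V) = (s + V) + 4*1 = (V + s) + 4 = 4 + V + s)
(1236 - 1446) + b(C(o(-2), -6)) = (1236 - 1446) + (4 - 6 + 0) = -210 - 2 = -212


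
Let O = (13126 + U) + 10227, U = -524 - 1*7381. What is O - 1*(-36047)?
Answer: 51495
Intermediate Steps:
U = -7905 (U = -524 - 7381 = -7905)
O = 15448 (O = (13126 - 7905) + 10227 = 5221 + 10227 = 15448)
O - 1*(-36047) = 15448 - 1*(-36047) = 15448 + 36047 = 51495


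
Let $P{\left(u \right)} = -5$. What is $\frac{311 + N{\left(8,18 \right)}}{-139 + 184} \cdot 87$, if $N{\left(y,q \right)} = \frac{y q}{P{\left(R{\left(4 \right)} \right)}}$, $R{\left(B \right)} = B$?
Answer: $\frac{40919}{75} \approx 545.59$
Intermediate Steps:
$N{\left(y,q \right)} = - \frac{q y}{5}$ ($N{\left(y,q \right)} = \frac{y q}{-5} = q y \left(- \frac{1}{5}\right) = - \frac{q y}{5}$)
$\frac{311 + N{\left(8,18 \right)}}{-139 + 184} \cdot 87 = \frac{311 - \frac{18}{5} \cdot 8}{-139 + 184} \cdot 87 = \frac{311 - \frac{144}{5}}{45} \cdot 87 = \frac{1411}{5} \cdot \frac{1}{45} \cdot 87 = \frac{1411}{225} \cdot 87 = \frac{40919}{75}$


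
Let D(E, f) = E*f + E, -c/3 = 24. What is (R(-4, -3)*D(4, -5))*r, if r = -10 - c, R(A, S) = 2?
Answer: -1984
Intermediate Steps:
c = -72 (c = -3*24 = -72)
D(E, f) = E + E*f
r = 62 (r = -10 - 1*(-72) = -10 + 72 = 62)
(R(-4, -3)*D(4, -5))*r = (2*(4*(1 - 5)))*62 = (2*(4*(-4)))*62 = (2*(-16))*62 = -32*62 = -1984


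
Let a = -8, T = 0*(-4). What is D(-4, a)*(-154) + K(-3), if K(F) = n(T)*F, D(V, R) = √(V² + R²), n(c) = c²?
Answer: -616*√5 ≈ -1377.4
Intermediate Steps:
T = 0
D(V, R) = √(R² + V²)
K(F) = 0 (K(F) = 0²*F = 0*F = 0)
D(-4, a)*(-154) + K(-3) = √((-8)² + (-4)²)*(-154) + 0 = √(64 + 16)*(-154) + 0 = √80*(-154) + 0 = (4*√5)*(-154) + 0 = -616*√5 + 0 = -616*√5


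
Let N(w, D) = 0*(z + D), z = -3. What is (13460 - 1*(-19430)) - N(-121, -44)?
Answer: 32890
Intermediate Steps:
N(w, D) = 0 (N(w, D) = 0*(-3 + D) = 0)
(13460 - 1*(-19430)) - N(-121, -44) = (13460 - 1*(-19430)) - 1*0 = (13460 + 19430) + 0 = 32890 + 0 = 32890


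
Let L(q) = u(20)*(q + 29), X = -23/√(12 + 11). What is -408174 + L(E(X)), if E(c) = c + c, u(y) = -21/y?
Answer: -8164089/20 + 21*√23/10 ≈ -4.0819e+5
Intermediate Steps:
X = -√23 (X = -23*√23/23 = -√23 ≈ -4.7958)
E(c) = 2*c
L(q) = -609/20 - 21*q/20 (L(q) = (-21/20)*(q + 29) = (-21*1/20)*(29 + q) = -21*(29 + q)/20 = -609/20 - 21*q/20)
-408174 + L(E(X)) = -408174 + (-609/20 - 21*(-√23)/10) = -408174 + (-609/20 - (-21)*√23/10) = -408174 + (-609/20 + 21*√23/10) = -8164089/20 + 21*√23/10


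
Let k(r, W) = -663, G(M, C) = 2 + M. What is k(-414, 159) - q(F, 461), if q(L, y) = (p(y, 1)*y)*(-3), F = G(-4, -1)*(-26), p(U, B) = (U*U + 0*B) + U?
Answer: 294553443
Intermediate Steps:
p(U, B) = U + U² (p(U, B) = (U² + 0) + U = U² + U = U + U²)
F = 52 (F = (2 - 4)*(-26) = -2*(-26) = 52)
q(L, y) = -3*y²*(1 + y) (q(L, y) = ((y*(1 + y))*y)*(-3) = (y²*(1 + y))*(-3) = -3*y²*(1 + y))
k(-414, 159) - q(F, 461) = -663 - 3*461²*(-1 - 1*461) = -663 - 3*212521*(-1 - 461) = -663 - 3*212521*(-462) = -663 - 1*(-294554106) = -663 + 294554106 = 294553443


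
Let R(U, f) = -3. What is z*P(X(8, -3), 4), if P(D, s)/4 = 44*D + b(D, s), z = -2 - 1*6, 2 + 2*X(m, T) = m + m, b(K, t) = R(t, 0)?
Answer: -9760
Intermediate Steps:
b(K, t) = -3
X(m, T) = -1 + m (X(m, T) = -1 + (m + m)/2 = -1 + (2*m)/2 = -1 + m)
z = -8 (z = -2 - 6 = -8)
P(D, s) = -12 + 176*D (P(D, s) = 4*(44*D - 3) = 4*(-3 + 44*D) = -12 + 176*D)
z*P(X(8, -3), 4) = -8*(-12 + 176*(-1 + 8)) = -8*(-12 + 176*7) = -8*(-12 + 1232) = -8*1220 = -9760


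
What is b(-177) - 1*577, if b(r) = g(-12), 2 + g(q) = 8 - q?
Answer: -559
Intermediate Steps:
g(q) = 6 - q (g(q) = -2 + (8 - q) = 6 - q)
b(r) = 18 (b(r) = 6 - 1*(-12) = 6 + 12 = 18)
b(-177) - 1*577 = 18 - 1*577 = 18 - 577 = -559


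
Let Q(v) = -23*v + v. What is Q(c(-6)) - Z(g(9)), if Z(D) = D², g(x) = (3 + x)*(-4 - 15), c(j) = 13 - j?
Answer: -52402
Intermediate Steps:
g(x) = -57 - 19*x (g(x) = (3 + x)*(-19) = -57 - 19*x)
Q(v) = -22*v
Q(c(-6)) - Z(g(9)) = -22*(13 - 1*(-6)) - (-57 - 19*9)² = -22*(13 + 6) - (-57 - 171)² = -22*19 - 1*(-228)² = -418 - 1*51984 = -418 - 51984 = -52402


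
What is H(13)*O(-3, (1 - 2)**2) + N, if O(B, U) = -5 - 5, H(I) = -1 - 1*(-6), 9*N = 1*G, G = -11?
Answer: -461/9 ≈ -51.222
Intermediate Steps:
N = -11/9 (N = (1*(-11))/9 = (1/9)*(-11) = -11/9 ≈ -1.2222)
H(I) = 5 (H(I) = -1 + 6 = 5)
O(B, U) = -10
H(13)*O(-3, (1 - 2)**2) + N = 5*(-10) - 11/9 = -50 - 11/9 = -461/9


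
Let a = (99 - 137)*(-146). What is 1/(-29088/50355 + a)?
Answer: 5595/31037828 ≈ 0.00018026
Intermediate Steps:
a = 5548 (a = -38*(-146) = 5548)
1/(-29088/50355 + a) = 1/(-29088/50355 + 5548) = 1/(-29088*1/50355 + 5548) = 1/(-3232/5595 + 5548) = 1/(31037828/5595) = 5595/31037828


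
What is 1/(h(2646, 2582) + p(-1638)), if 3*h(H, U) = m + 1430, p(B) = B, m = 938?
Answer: -3/2546 ≈ -0.0011783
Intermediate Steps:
h(H, U) = 2368/3 (h(H, U) = (938 + 1430)/3 = (1/3)*2368 = 2368/3)
1/(h(2646, 2582) + p(-1638)) = 1/(2368/3 - 1638) = 1/(-2546/3) = -3/2546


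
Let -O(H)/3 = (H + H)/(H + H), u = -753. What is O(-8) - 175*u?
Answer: 131772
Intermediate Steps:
O(H) = -3 (O(H) = -3*(H + H)/(H + H) = -3*2*H/(2*H) = -3*2*H*1/(2*H) = -3*1 = -3)
O(-8) - 175*u = -3 - 175*(-753) = -3 + 131775 = 131772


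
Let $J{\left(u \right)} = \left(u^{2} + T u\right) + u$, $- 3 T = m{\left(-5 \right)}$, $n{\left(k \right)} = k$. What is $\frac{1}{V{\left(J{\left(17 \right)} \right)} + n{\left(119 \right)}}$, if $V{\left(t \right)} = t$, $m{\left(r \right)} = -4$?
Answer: $\frac{3}{1343} \approx 0.0022338$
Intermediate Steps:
$T = \frac{4}{3}$ ($T = \left(- \frac{1}{3}\right) \left(-4\right) = \frac{4}{3} \approx 1.3333$)
$J{\left(u \right)} = u^{2} + \frac{7 u}{3}$ ($J{\left(u \right)} = \left(u^{2} + \frac{4 u}{3}\right) + u = u^{2} + \frac{7 u}{3}$)
$\frac{1}{V{\left(J{\left(17 \right)} \right)} + n{\left(119 \right)}} = \frac{1}{\frac{1}{3} \cdot 17 \left(7 + 3 \cdot 17\right) + 119} = \frac{1}{\frac{1}{3} \cdot 17 \left(7 + 51\right) + 119} = \frac{1}{\frac{1}{3} \cdot 17 \cdot 58 + 119} = \frac{1}{\frac{986}{3} + 119} = \frac{1}{\frac{1343}{3}} = \frac{3}{1343}$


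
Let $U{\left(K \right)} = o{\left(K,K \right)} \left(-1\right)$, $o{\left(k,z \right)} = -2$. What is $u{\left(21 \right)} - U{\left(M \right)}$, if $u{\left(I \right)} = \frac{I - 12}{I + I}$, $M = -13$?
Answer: $- \frac{25}{14} \approx -1.7857$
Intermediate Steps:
$u{\left(I \right)} = \frac{-12 + I}{2 I}$
$U{\left(K \right)} = 2$ ($U{\left(K \right)} = \left(-2\right) \left(-1\right) = 2$)
$u{\left(21 \right)} - U{\left(M \right)} = \frac{-12 + 21}{2 \cdot 21} - 2 = \frac{1}{2} \cdot \frac{1}{21} \cdot 9 - 2 = \frac{3}{14} - 2 = - \frac{25}{14}$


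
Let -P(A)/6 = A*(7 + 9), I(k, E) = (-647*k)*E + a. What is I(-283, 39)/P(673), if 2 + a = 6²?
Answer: -7140973/64608 ≈ -110.53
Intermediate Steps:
a = 34 (a = -2 + 6² = -2 + 36 = 34)
I(k, E) = 34 - 647*E*k (I(k, E) = (-647*k)*E + 34 = -647*E*k + 34 = 34 - 647*E*k)
P(A) = -96*A (P(A) = -6*A*(7 + 9) = -6*A*16 = -96*A)
I(-283, 39)/P(673) = (34 - 647*39*(-283))/((-96*673)) = (34 + 7140939)/(-64608) = 7140973*(-1/64608) = -7140973/64608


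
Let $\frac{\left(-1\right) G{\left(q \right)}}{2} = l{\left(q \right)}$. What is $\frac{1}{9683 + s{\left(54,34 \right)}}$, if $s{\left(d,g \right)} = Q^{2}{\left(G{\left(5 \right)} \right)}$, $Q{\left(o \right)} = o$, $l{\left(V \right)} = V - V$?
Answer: $\frac{1}{9683} \approx 0.00010327$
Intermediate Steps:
$l{\left(V \right)} = 0$
$G{\left(q \right)} = 0$ ($G{\left(q \right)} = \left(-2\right) 0 = 0$)
$s{\left(d,g \right)} = 0$ ($s{\left(d,g \right)} = 0^{2} = 0$)
$\frac{1}{9683 + s{\left(54,34 \right)}} = \frac{1}{9683 + 0} = \frac{1}{9683}$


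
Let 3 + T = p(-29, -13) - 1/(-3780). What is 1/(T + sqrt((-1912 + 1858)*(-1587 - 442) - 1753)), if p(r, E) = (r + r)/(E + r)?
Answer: 23129820/1540437827039 + 14288400*sqrt(107813)/1540437827039 ≈ 0.0030606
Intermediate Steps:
p(r, E) = 2*r/(E + r) (p(r, E) = (2*r)/(E + r) = 2*r/(E + r))
T = -6119/3780 (T = -3 + (2*(-29)/(-13 - 29) - 1/(-3780)) = -3 + (2*(-29)/(-42) - 1*(-1/3780)) = -3 + (2*(-29)*(-1/42) + 1/3780) = -3 + (29/21 + 1/3780) = -3 + 5221/3780 = -6119/3780 ≈ -1.6188)
1/(T + sqrt((-1912 + 1858)*(-1587 - 442) - 1753)) = 1/(-6119/3780 + sqrt((-1912 + 1858)*(-1587 - 442) - 1753)) = 1/(-6119/3780 + sqrt(-54*(-2029) - 1753)) = 1/(-6119/3780 + sqrt(109566 - 1753)) = 1/(-6119/3780 + sqrt(107813))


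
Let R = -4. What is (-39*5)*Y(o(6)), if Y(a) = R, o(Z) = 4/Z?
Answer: 780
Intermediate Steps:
Y(a) = -4
(-39*5)*Y(o(6)) = -39*5*(-4) = -195*(-4) = 780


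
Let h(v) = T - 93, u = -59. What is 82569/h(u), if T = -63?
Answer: -27523/52 ≈ -529.29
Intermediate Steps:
h(v) = -156 (h(v) = -63 - 93 = -156)
82569/h(u) = 82569/(-156) = 82569*(-1/156) = -27523/52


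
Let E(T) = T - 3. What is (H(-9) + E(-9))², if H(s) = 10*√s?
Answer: -756 - 720*I ≈ -756.0 - 720.0*I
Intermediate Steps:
E(T) = -3 + T
(H(-9) + E(-9))² = (10*√(-9) + (-3 - 9))² = (10*(3*I) - 12)² = (30*I - 12)² = (-12 + 30*I)²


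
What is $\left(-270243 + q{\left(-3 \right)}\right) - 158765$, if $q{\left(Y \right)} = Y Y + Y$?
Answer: $-429002$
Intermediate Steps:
$q{\left(Y \right)} = Y + Y^{2}$ ($q{\left(Y \right)} = Y^{2} + Y = Y + Y^{2}$)
$\left(-270243 + q{\left(-3 \right)}\right) - 158765 = \left(-270243 - 3 \left(1 - 3\right)\right) - 158765 = \left(-270243 - -6\right) - 158765 = \left(-270243 + 6\right) - 158765 = -270237 - 158765 = -429002$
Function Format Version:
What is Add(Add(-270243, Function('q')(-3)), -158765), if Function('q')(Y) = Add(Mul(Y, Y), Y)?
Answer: -429002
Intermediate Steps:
Function('q')(Y) = Add(Y, Pow(Y, 2)) (Function('q')(Y) = Add(Pow(Y, 2), Y) = Add(Y, Pow(Y, 2)))
Add(Add(-270243, Function('q')(-3)), -158765) = Add(Add(-270243, Mul(-3, Add(1, -3))), -158765) = Add(Add(-270243, Mul(-3, -2)), -158765) = Add(Add(-270243, 6), -158765) = Add(-270237, -158765) = -429002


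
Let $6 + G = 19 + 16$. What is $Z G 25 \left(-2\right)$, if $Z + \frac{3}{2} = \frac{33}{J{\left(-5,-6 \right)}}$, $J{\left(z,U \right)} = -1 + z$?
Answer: $10150$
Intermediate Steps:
$Z = -7$ ($Z = - \frac{3}{2} + \frac{33}{-1 - 5} = - \frac{3}{2} + \frac{33}{-6} = - \frac{3}{2} + 33 \left(- \frac{1}{6}\right) = - \frac{3}{2} - \frac{11}{2} = -7$)
$G = 29$ ($G = -6 + \left(19 + 16\right) = -6 + 35 = 29$)
$Z G 25 \left(-2\right) = \left(-7\right) 29 \cdot 25 \left(-2\right) = \left(-203\right) \left(-50\right) = 10150$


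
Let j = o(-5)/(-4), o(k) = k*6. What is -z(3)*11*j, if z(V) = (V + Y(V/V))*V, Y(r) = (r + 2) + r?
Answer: -3465/2 ≈ -1732.5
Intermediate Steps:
o(k) = 6*k
Y(r) = 2 + 2*r (Y(r) = (2 + r) + r = 2 + 2*r)
z(V) = V*(4 + V) (z(V) = (V + (2 + 2*(V/V)))*V = (V + (2 + 2*1))*V = (V + (2 + 2))*V = (V + 4)*V = (4 + V)*V = V*(4 + V))
j = 15/2 (j = (6*(-5))/(-4) = -30*(-1/4) = 15/2 ≈ 7.5000)
-z(3)*11*j = -(3*(4 + 3))*11*15/2 = -(3*7)*11*15/2 = -21*11*15/2 = -231*15/2 = -1*3465/2 = -3465/2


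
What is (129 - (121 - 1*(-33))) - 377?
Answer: -402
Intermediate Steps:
(129 - (121 - 1*(-33))) - 377 = (129 - (121 + 33)) - 377 = (129 - 1*154) - 377 = (129 - 154) - 377 = -25 - 377 = -402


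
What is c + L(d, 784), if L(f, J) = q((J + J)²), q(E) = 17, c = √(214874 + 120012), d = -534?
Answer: 17 + √334886 ≈ 595.69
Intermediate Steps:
c = √334886 ≈ 578.69
L(f, J) = 17
c + L(d, 784) = √334886 + 17 = 17 + √334886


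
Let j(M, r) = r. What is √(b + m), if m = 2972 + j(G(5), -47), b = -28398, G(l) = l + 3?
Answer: I*√25473 ≈ 159.6*I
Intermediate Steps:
G(l) = 3 + l
m = 2925 (m = 2972 - 47 = 2925)
√(b + m) = √(-28398 + 2925) = √(-25473) = I*√25473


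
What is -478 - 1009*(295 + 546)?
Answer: -849047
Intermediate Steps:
-478 - 1009*(295 + 546) = -478 - 1009*841 = -478 - 848569 = -849047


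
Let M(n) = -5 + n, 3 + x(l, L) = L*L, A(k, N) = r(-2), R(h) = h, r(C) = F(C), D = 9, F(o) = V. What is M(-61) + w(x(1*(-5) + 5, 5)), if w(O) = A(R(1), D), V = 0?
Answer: -66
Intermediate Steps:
F(o) = 0
r(C) = 0
A(k, N) = 0
x(l, L) = -3 + L² (x(l, L) = -3 + L*L = -3 + L²)
w(O) = 0
M(-61) + w(x(1*(-5) + 5, 5)) = (-5 - 61) + 0 = -66 + 0 = -66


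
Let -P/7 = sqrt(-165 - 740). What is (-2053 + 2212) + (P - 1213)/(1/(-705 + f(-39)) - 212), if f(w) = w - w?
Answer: 24619464/149461 + 4935*I*sqrt(905)/149461 ≈ 164.72 + 0.99331*I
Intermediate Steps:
f(w) = 0
P = -7*I*sqrt(905) (P = -7*sqrt(-165 - 740) = -7*I*sqrt(905) ≈ -210.58*I)
(-2053 + 2212) + (P - 1213)/(1/(-705 + f(-39)) - 212) = (-2053 + 2212) + (-7*I*sqrt(905) - 1213)/(1/(-705 + 0) - 212) = 159 + (-1213 - 7*I*sqrt(905))/(1/(-705) - 212) = 159 + (-1213 - 7*I*sqrt(905))/(-1/705 - 212) = 159 + (-1213 - 7*I*sqrt(905))/(-149461/705) = 159 + (-1213 - 7*I*sqrt(905))*(-705/149461) = 159 + (855165/149461 + 4935*I*sqrt(905)/149461) = 24619464/149461 + 4935*I*sqrt(905)/149461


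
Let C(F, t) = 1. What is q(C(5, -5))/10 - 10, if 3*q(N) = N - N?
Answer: -10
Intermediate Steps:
q(N) = 0 (q(N) = (N - N)/3 = (⅓)*0 = 0)
q(C(5, -5))/10 - 10 = 0/10 - 10 = 0*(⅒) - 10 = 0 - 10 = -10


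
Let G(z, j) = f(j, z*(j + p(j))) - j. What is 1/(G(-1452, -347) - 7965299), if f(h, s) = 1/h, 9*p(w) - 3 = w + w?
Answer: -347/2763838345 ≈ -1.2555e-7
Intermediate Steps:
p(w) = 1/3 + 2*w/9 (p(w) = 1/3 + (w + w)/9 = 1/3 + (2*w)/9 = 1/3 + 2*w/9)
G(z, j) = 1/j - j
1/(G(-1452, -347) - 7965299) = 1/((1/(-347) - 1*(-347)) - 7965299) = 1/((-1/347 + 347) - 7965299) = 1/(120408/347 - 7965299) = 1/(-2763838345/347) = -347/2763838345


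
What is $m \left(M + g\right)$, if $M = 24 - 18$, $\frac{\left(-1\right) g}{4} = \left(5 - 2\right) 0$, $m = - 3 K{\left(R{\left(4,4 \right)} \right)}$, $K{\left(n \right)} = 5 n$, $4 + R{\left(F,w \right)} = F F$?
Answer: $-1080$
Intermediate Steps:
$R{\left(F,w \right)} = -4 + F^{2}$ ($R{\left(F,w \right)} = -4 + F F = -4 + F^{2}$)
$m = -180$ ($m = - 3 \cdot 5 \left(-4 + 4^{2}\right) = - 3 \cdot 5 \left(-4 + 16\right) = - 3 \cdot 5 \cdot 12 = \left(-3\right) 60 = -180$)
$g = 0$ ($g = - 4 \left(5 - 2\right) 0 = - 4 \cdot 3 \cdot 0 = \left(-4\right) 0 = 0$)
$M = 6$ ($M = 24 - 18 = 6$)
$m \left(M + g\right) = - 180 \left(6 + 0\right) = \left(-180\right) 6 = -1080$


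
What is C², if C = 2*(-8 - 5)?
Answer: 676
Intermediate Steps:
C = -26 (C = 2*(-13) = -26)
C² = (-26)² = 676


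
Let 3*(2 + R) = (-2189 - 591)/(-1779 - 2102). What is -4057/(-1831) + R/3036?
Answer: 71684944975/32361229494 ≈ 2.2151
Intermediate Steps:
R = -20506/11643 (R = -2 + ((-2189 - 591)/(-1779 - 2102))/3 = -2 + (-2780/(-3881))/3 = -2 + (-2780*(-1/3881))/3 = -2 + (⅓)*(2780/3881) = -2 + 2780/11643 = -20506/11643 ≈ -1.7612)
-4057/(-1831) + R/3036 = -4057/(-1831) - 20506/11643/3036 = -4057*(-1/1831) - 20506/11643*1/3036 = 4057/1831 - 10253/17674074 = 71684944975/32361229494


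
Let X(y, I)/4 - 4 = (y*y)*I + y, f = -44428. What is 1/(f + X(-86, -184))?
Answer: -1/5488212 ≈ -1.8221e-7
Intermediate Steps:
X(y, I) = 16 + 4*y + 4*I*y² (X(y, I) = 16 + 4*((y*y)*I + y) = 16 + 4*(y²*I + y) = 16 + 4*(I*y² + y) = 16 + 4*(y + I*y²) = 16 + (4*y + 4*I*y²) = 16 + 4*y + 4*I*y²)
1/(f + X(-86, -184)) = 1/(-44428 + (16 + 4*(-86) + 4*(-184)*(-86)²)) = 1/(-44428 + (16 - 344 + 4*(-184)*7396)) = 1/(-44428 + (16 - 344 - 5443456)) = 1/(-44428 - 5443784) = 1/(-5488212) = -1/5488212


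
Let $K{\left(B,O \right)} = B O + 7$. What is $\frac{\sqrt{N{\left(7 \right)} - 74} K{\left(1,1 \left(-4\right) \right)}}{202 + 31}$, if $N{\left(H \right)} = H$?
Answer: $\frac{3 i \sqrt{67}}{233} \approx 0.10539 i$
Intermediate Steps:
$K{\left(B,O \right)} = 7 + B O$
$\frac{\sqrt{N{\left(7 \right)} - 74} K{\left(1,1 \left(-4\right) \right)}}{202 + 31} = \frac{\sqrt{7 - 74} \left(7 + 1 \cdot 1 \left(-4\right)\right)}{202 + 31} = \frac{\sqrt{-67} \left(7 + 1 \left(-4\right)\right)}{233} = i \sqrt{67} \left(7 - 4\right) \frac{1}{233} = i \sqrt{67} \cdot 3 \cdot \frac{1}{233} = 3 i \sqrt{67} \cdot \frac{1}{233} = \frac{3 i \sqrt{67}}{233}$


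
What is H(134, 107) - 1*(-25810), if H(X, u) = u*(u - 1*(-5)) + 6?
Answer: 37800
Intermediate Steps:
H(X, u) = 6 + u*(5 + u) (H(X, u) = u*(u + 5) + 6 = u*(5 + u) + 6 = 6 + u*(5 + u))
H(134, 107) - 1*(-25810) = (6 + 107² + 5*107) - 1*(-25810) = (6 + 11449 + 535) + 25810 = 11990 + 25810 = 37800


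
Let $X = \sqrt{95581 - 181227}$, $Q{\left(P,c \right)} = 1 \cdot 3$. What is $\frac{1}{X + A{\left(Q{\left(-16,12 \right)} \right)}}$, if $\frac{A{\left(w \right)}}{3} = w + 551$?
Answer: $\frac{831}{1423945} - \frac{i \sqrt{85646}}{2847890} \approx 0.00058359 - 0.00010276 i$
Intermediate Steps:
$Q{\left(P,c \right)} = 3$
$A{\left(w \right)} = 1653 + 3 w$ ($A{\left(w \right)} = 3 \left(w + 551\right) = 3 \left(551 + w\right) = 1653 + 3 w$)
$X = i \sqrt{85646}$ ($X = \sqrt{-85646} = i \sqrt{85646} \approx 292.65 i$)
$\frac{1}{X + A{\left(Q{\left(-16,12 \right)} \right)}} = \frac{1}{i \sqrt{85646} + \left(1653 + 3 \cdot 3\right)} = \frac{1}{i \sqrt{85646} + \left(1653 + 9\right)} = \frac{1}{i \sqrt{85646} + 1662} = \frac{1}{1662 + i \sqrt{85646}}$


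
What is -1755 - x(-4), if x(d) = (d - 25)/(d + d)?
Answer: -14069/8 ≈ -1758.6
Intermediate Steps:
x(d) = (-25 + d)/(2*d) (x(d) = (-25 + d)/((2*d)) = (-25 + d)*(1/(2*d)) = (-25 + d)/(2*d))
-1755 - x(-4) = -1755 - (-25 - 4)/(2*(-4)) = -1755 - (-1)*(-29)/(2*4) = -1755 - 1*29/8 = -1755 - 29/8 = -14069/8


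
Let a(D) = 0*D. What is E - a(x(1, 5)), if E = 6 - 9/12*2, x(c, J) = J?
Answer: 9/2 ≈ 4.5000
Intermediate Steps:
a(D) = 0
E = 9/2 (E = 6 - 9*1/12*2 = 6 - 3/4*2 = 6 - 3/2 = 9/2 ≈ 4.5000)
E - a(x(1, 5)) = 9/2 - 1*0 = 9/2 + 0 = 9/2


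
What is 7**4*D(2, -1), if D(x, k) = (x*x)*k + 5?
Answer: 2401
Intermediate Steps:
D(x, k) = 5 + k*x**2 (D(x, k) = x**2*k + 5 = k*x**2 + 5 = 5 + k*x**2)
7**4*D(2, -1) = 7**4*(5 - 1*2**2) = 2401*(5 - 1*4) = 2401*(5 - 4) = 2401*1 = 2401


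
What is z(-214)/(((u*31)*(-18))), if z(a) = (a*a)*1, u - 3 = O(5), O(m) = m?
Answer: -11449/1116 ≈ -10.259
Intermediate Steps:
u = 8 (u = 3 + 5 = 8)
z(a) = a² (z(a) = a²*1 = a²)
z(-214)/(((u*31)*(-18))) = (-214)²/(((8*31)*(-18))) = 45796/((248*(-18))) = 45796/(-4464) = 45796*(-1/4464) = -11449/1116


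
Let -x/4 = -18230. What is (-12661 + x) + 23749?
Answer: 84008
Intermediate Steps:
x = 72920 (x = -4*(-18230) = 72920)
(-12661 + x) + 23749 = (-12661 + 72920) + 23749 = 60259 + 23749 = 84008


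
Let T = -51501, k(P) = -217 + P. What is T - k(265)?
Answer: -51549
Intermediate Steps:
T - k(265) = -51501 - (-217 + 265) = -51501 - 1*48 = -51501 - 48 = -51549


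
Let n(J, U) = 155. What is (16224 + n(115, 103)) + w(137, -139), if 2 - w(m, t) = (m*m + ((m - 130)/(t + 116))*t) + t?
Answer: -52700/23 ≈ -2291.3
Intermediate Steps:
w(m, t) = 2 - t - m² - t*(-130 + m)/(116 + t) (w(m, t) = 2 - ((m*m + ((m - 130)/(t + 116))*t) + t) = 2 - ((m² + ((-130 + m)/(116 + t))*t) + t) = 2 - ((m² + t*(-130 + m)/(116 + t)) + t) = 2 - (t + m² + t*(-130 + m)/(116 + t)) = 2 + (-t - m² - t*(-130 + m)/(116 + t)) = 2 - t - m² - t*(-130 + m)/(116 + t))
(16224 + n(115, 103)) + w(137, -139) = (16224 + 155) + (232 - 1*(-139)² - 116*137² + 16*(-139) - 1*137*(-139) - 1*(-139)*137²)/(116 - 139) = 16379 + (232 - 1*19321 - 116*18769 - 2224 + 19043 - 1*(-139)*18769)/(-23) = 16379 - (232 - 19321 - 2177204 - 2224 + 19043 + 2608891)/23 = 16379 - 1/23*429417 = 16379 - 429417/23 = -52700/23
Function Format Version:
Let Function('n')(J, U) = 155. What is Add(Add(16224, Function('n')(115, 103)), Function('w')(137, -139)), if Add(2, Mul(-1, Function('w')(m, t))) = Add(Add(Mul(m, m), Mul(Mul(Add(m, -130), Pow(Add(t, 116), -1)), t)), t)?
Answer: Rational(-52700, 23) ≈ -2291.3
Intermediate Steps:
Function('w')(m, t) = Add(2, Mul(-1, t), Mul(-1, Pow(m, 2)), Mul(-1, t, Pow(Add(116, t), -1), Add(-130, m))) (Function('w')(m, t) = Add(2, Mul(-1, Add(Add(Mul(m, m), Mul(Mul(Add(m, -130), Pow(Add(t, 116), -1)), t)), t))) = Add(2, Mul(-1, Add(Add(Pow(m, 2), Mul(Mul(Add(-130, m), Pow(Add(116, t), -1)), t)), t))) = Add(2, Mul(-1, Add(Add(Pow(m, 2), Mul(Mul(Pow(Add(116, t), -1), Add(-130, m)), t)), t))) = Add(2, Mul(-1, Add(Add(Pow(m, 2), Mul(t, Pow(Add(116, t), -1), Add(-130, m))), t))) = Add(2, Mul(-1, Add(t, Pow(m, 2), Mul(t, Pow(Add(116, t), -1), Add(-130, m))))) = Add(2, Add(Mul(-1, t), Mul(-1, Pow(m, 2)), Mul(-1, t, Pow(Add(116, t), -1), Add(-130, m)))) = Add(2, Mul(-1, t), Mul(-1, Pow(m, 2)), Mul(-1, t, Pow(Add(116, t), -1), Add(-130, m))))
Add(Add(16224, Function('n')(115, 103)), Function('w')(137, -139)) = Add(Add(16224, 155), Mul(Pow(Add(116, -139), -1), Add(232, Mul(-1, Pow(-139, 2)), Mul(-116, Pow(137, 2)), Mul(16, -139), Mul(-1, 137, -139), Mul(-1, -139, Pow(137, 2))))) = Add(16379, Mul(Pow(-23, -1), Add(232, Mul(-1, 19321), Mul(-116, 18769), -2224, 19043, Mul(-1, -139, 18769)))) = Add(16379, Mul(Rational(-1, 23), Add(232, -19321, -2177204, -2224, 19043, 2608891))) = Add(16379, Mul(Rational(-1, 23), 429417)) = Add(16379, Rational(-429417, 23)) = Rational(-52700, 23)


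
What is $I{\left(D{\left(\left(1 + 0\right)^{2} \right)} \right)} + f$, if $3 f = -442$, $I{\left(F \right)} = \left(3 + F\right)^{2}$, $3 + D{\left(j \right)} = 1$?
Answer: $- \frac{439}{3} \approx -146.33$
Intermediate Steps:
$D{\left(j \right)} = -2$ ($D{\left(j \right)} = -3 + 1 = -2$)
$f = - \frac{442}{3}$ ($f = \frac{1}{3} \left(-442\right) = - \frac{442}{3} \approx -147.33$)
$I{\left(D{\left(\left(1 + 0\right)^{2} \right)} \right)} + f = \left(3 - 2\right)^{2} - \frac{442}{3} = 1^{2} - \frac{442}{3} = 1 - \frac{442}{3} = - \frac{439}{3}$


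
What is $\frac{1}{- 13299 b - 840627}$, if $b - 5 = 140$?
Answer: $- \frac{1}{2768982} \approx -3.6114 \cdot 10^{-7}$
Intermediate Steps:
$b = 145$ ($b = 5 + 140 = 145$)
$\frac{1}{- 13299 b - 840627} = \frac{1}{\left(-13299\right) 145 - 840627} = \frac{1}{-1928355 - 840627} = \frac{1}{-2768982} = - \frac{1}{2768982}$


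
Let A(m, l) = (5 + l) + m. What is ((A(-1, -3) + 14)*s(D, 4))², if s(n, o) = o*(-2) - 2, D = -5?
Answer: 22500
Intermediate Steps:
A(m, l) = 5 + l + m
s(n, o) = -2 - 2*o (s(n, o) = -2*o - 2 = -2 - 2*o)
((A(-1, -3) + 14)*s(D, 4))² = (((5 - 3 - 1) + 14)*(-2 - 2*4))² = ((1 + 14)*(-2 - 8))² = (15*(-10))² = (-150)² = 22500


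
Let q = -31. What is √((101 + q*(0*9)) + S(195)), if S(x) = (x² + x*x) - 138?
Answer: √76013 ≈ 275.70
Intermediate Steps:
S(x) = -138 + 2*x² (S(x) = (x² + x²) - 138 = 2*x² - 138 = -138 + 2*x²)
√((101 + q*(0*9)) + S(195)) = √((101 - 0*9) + (-138 + 2*195²)) = √((101 - 31*0) + (-138 + 2*38025)) = √((101 + 0) + (-138 + 76050)) = √(101 + 75912) = √76013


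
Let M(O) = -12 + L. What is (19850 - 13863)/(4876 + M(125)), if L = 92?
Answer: 5987/4956 ≈ 1.2080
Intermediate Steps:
M(O) = 80 (M(O) = -12 + 92 = 80)
(19850 - 13863)/(4876 + M(125)) = (19850 - 13863)/(4876 + 80) = 5987/4956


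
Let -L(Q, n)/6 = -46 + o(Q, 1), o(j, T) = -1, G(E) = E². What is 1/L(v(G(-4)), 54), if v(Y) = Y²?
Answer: 1/282 ≈ 0.0035461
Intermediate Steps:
L(Q, n) = 282 (L(Q, n) = -6*(-46 - 1) = -6*(-47) = 282)
1/L(v(G(-4)), 54) = 1/282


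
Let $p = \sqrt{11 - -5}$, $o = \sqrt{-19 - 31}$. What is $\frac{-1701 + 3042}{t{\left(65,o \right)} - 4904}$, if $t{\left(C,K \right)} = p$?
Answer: $- \frac{1341}{4900} \approx -0.27367$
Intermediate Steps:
$o = 5 i \sqrt{2}$ ($o = \sqrt{-50} = 5 i \sqrt{2} \approx 7.0711 i$)
$p = 4$ ($p = \sqrt{11 + 5} = \sqrt{16} = 4$)
$t{\left(C,K \right)} = 4$
$\frac{-1701 + 3042}{t{\left(65,o \right)} - 4904} = \frac{-1701 + 3042}{4 - 4904} = \frac{1341}{-4900} = 1341 \left(- \frac{1}{4900}\right) = - \frac{1341}{4900}$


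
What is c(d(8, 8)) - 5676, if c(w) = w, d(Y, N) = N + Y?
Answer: -5660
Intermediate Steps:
c(d(8, 8)) - 5676 = (8 + 8) - 5676 = 16 - 5676 = -5660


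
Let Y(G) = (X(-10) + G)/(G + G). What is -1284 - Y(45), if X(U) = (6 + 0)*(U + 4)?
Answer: -12841/10 ≈ -1284.1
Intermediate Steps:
X(U) = 24 + 6*U (X(U) = 6*(4 + U) = 24 + 6*U)
Y(G) = (-36 + G)/(2*G) (Y(G) = ((24 + 6*(-10)) + G)/(G + G) = ((24 - 60) + G)/((2*G)) = (-36 + G)*(1/(2*G)) = (-36 + G)/(2*G))
-1284 - Y(45) = -1284 - (-36 + 45)/(2*45) = -1284 - 9/(2*45) = -1284 - 1*⅒ = -1284 - ⅒ = -12841/10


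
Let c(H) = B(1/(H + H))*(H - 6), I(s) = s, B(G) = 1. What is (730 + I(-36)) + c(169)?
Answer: 857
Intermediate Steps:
c(H) = -6 + H (c(H) = 1*(H - 6) = 1*(-6 + H) = -6 + H)
(730 + I(-36)) + c(169) = (730 - 36) + (-6 + 169) = 694 + 163 = 857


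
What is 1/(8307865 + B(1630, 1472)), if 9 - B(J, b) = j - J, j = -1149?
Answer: 1/8310653 ≈ 1.2033e-7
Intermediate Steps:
B(J, b) = 1158 + J (B(J, b) = 9 - (-1149 - J) = 9 + (1149 + J) = 1158 + J)
1/(8307865 + B(1630, 1472)) = 1/(8307865 + (1158 + 1630)) = 1/(8307865 + 2788) = 1/8310653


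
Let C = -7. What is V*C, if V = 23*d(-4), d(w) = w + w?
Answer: 1288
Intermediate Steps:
d(w) = 2*w
V = -184 (V = 23*(2*(-4)) = 23*(-8) = -184)
V*C = -184*(-7) = 1288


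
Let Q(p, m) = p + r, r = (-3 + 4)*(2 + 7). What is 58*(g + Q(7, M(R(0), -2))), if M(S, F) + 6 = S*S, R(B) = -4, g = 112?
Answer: 7424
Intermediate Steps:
M(S, F) = -6 + S² (M(S, F) = -6 + S*S = -6 + S²)
r = 9 (r = 1*9 = 9)
Q(p, m) = 9 + p (Q(p, m) = p + 9 = 9 + p)
58*(g + Q(7, M(R(0), -2))) = 58*(112 + (9 + 7)) = 58*(112 + 16) = 58*128 = 7424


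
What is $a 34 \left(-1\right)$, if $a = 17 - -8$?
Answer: $-850$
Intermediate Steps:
$a = 25$ ($a = 17 + 8 = 25$)
$a 34 \left(-1\right) = 25 \cdot 34 \left(-1\right) = 850 \left(-1\right) = -850$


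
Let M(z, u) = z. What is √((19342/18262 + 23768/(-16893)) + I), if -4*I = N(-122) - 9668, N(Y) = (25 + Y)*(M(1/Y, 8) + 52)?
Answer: √578808060534332705770694/12545665284 ≈ 60.642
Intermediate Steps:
N(Y) = (25 + Y)*(52 + 1/Y) (N(Y) = (25 + Y)*(1/Y + 52) = (25 + Y)*(52 + 1/Y))
I = 1794767/488 (I = -((1301 + 25/(-122) + 52*(-122)) - 9668)/4 = -((1301 + 25*(-1/122) - 6344) - 9668)/4 = -((1301 - 25/122 - 6344) - 9668)/4 = -(-615271/122 - 9668)/4 = -¼*(-1794767/122) = 1794767/488 ≈ 3677.8)
√((19342/18262 + 23768/(-16893)) + I) = √((19342/18262 + 23768/(-16893)) + 1794767/488) = √((19342*(1/18262) + 23768*(-1/16893)) + 1794767/488) = √((9671/9131 - 23768/16893) + 1794767/488) = √(-53653405/154249983 + 1794767/488) = √(276816596377321/75273991704) = √578808060534332705770694/12545665284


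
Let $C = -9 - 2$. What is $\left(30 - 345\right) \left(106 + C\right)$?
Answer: $-29925$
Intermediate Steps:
$C = -11$ ($C = -9 - 2 = -11$)
$\left(30 - 345\right) \left(106 + C\right) = \left(30 - 345\right) \left(106 - 11\right) = \left(-315\right) 95 = -29925$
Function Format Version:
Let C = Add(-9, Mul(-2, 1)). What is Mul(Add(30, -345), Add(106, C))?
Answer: -29925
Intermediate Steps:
C = -11 (C = Add(-9, -2) = -11)
Mul(Add(30, -345), Add(106, C)) = Mul(Add(30, -345), Add(106, -11)) = Mul(-315, 95) = -29925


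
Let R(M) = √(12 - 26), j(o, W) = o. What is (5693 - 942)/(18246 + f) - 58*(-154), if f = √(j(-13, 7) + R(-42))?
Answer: 8932 + 4751/(18246 + √(-13 + I*√14)) ≈ 8932.3 - 5.1971e-5*I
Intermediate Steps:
R(M) = I*√14 (R(M) = √(-14) = I*√14)
f = √(-13 + I*√14) ≈ 0.51369 + 3.642*I
(5693 - 942)/(18246 + f) - 58*(-154) = (5693 - 942)/(18246 + √(-13 + I*√14)) - 58*(-154) = 4751/(18246 + √(-13 + I*√14)) + 8932 = 8932 + 4751/(18246 + √(-13 + I*√14))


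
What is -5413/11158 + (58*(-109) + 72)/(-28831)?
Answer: -86324703/321696298 ≈ -0.26834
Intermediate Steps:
-5413/11158 + (58*(-109) + 72)/(-28831) = -5413*1/11158 + (-6322 + 72)*(-1/28831) = -5413/11158 - 6250*(-1/28831) = -5413/11158 + 6250/28831 = -86324703/321696298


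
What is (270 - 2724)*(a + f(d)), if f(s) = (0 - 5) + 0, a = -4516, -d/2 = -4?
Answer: 11094534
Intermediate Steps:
d = 8 (d = -2*(-4) = 8)
f(s) = -5 (f(s) = -5 + 0 = -5)
(270 - 2724)*(a + f(d)) = (270 - 2724)*(-4516 - 5) = -2454*(-4521) = 11094534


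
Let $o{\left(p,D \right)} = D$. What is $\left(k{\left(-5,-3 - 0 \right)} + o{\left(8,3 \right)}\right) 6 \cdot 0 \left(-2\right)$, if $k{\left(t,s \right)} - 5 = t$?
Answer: $0$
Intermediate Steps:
$k{\left(t,s \right)} = 5 + t$
$\left(k{\left(-5,-3 - 0 \right)} + o{\left(8,3 \right)}\right) 6 \cdot 0 \left(-2\right) = \left(\left(5 - 5\right) + 3\right) 6 \cdot 0 \left(-2\right) = \left(0 + 3\right) 0 \left(-2\right) = 3 \cdot 0 = 0$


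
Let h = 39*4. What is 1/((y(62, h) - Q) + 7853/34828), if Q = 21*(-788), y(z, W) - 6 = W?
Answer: 34828/581983733 ≈ 5.9844e-5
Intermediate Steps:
h = 156
y(z, W) = 6 + W
Q = -16548
1/((y(62, h) - Q) + 7853/34828) = 1/(((6 + 156) - 1*(-16548)) + 7853/34828) = 1/((162 + 16548) + 7853*(1/34828)) = 1/(16710 + 7853/34828) = 1/(581983733/34828) = 34828/581983733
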